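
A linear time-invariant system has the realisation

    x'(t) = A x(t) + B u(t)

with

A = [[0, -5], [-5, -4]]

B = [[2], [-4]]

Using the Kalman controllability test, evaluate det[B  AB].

92

AB = [[20], [6]]
Controllability matrix C = [B  AB] = [[2, 20], [-4, 6]]
det(C) = 2·6 - 20·(-4) = 12 - (-80) = 92
Since det(C) ≠ 0, rank(C) = 2 and the system is completely controllable.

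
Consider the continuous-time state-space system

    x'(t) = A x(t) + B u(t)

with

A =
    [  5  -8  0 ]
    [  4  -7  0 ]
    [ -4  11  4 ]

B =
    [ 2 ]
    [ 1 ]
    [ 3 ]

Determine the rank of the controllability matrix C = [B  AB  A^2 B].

2

AB = [[2], [1], [15]]
A^2B = [[2], [1], [63]]
Controllability matrix C = [B  AB  A^2B] = [[2, 2, 2], [1, 1, 1], [3, 15, 63]]
The rows r1, r2, r3 of C are linearly dependent: -r1 + 2·r2 = 0 (check each entry), so rank(C) ≤ 2.
The 2×2 minor from rows 1, 3, columns 1, 2 is 2·15 - 2·3 = 30 - 6 = 24 ≠ 0, so rank(C) = 2.
rank(C) = 2 < n = 3, so the pair (A, B) is not completely controllable.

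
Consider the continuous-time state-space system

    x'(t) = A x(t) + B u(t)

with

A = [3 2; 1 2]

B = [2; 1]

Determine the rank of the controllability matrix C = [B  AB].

1

AB = [[8], [4]]
Controllability matrix C = [B  AB] = [[2, 8], [1, 4]]
Every column of C is a scalar multiple of column 1 = [2, 1] (multipliers 1, 4), so the columns span a one-dimensional space.
C ≠ 0, hence rank(C) = 1.
rank(C) = 1 < n = 2, so the pair (A, B) is not completely controllable.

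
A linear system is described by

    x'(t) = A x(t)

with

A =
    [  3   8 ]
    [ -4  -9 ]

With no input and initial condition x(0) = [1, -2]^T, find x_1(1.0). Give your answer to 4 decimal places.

det(sI - A) = s^2 - (tr A)s + det A, with tr A = 3 + (-9) = -6 and det A = 3·(-9) - 8·(-4) = -27 - (-32) = 5.
So p(s) = det(sI - A) = s^2 + 6s + 5.
Factor s^2 + 6s + 5: two numbers with sum -6 and product 5 are -1 and -5, so s^2 + 6s + 5 = (s + 1)(s + 5).
Hence p(s) = (s + 1) (s + 5), with roots -5, -1.
The eigenvalues -5, -1 are distinct and real, so A is diagonalisable and x(t) = e^{At} x(0) = V diag(e^{λ_i t}) V^{-1} x(0), where the columns of V are the eigenvectors.
λ = -5: A - (-5)I = [[8, 8], [-4, -4]]. Row 1 gives 8·v1 + 8·v2 = 0, so take v_1 = [1, -1]^T.
λ = -1: A - (-1)I = [[4, 8], [-4, -8]]. Row 1 gives 4·v1 + 8·v2 = 0, so take v_2 = [2, -1]^T.
V = [v_1 v_2] = [[1, 2], [-1, -1]] has det V = 1, so V^{-1} = adj(V)/det V = [[-1, -2], [1, 1]].
Modal coordinates z(0) = V^{-1} x(0): (-1)·1 + (-2)·(-2) = 3; 1·1 + 1·(-2) = -1; so z(0) = [3, -1]^T.
x_1(t) = Σ_i (v_i)_1 · z_i(0) · e^{λ_i t} (row 1 of V times the modal terms).
x_1(1.0) = 1·3·e^{-5·1.0} + 2·(-1)·e^{-1·1.0} = 3·0.006738 + (-2)·0.367879 = -0.7155.

-0.7155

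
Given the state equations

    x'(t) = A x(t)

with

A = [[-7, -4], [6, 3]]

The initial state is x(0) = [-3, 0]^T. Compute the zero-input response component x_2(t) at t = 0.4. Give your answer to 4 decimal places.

-3.3221

det(sI - A) = s^2 - (tr A)s + det A, with tr A = (-7) + 3 = -4 and det A = (-7)·3 - (-4)·6 = -21 - (-24) = 3.
So p(s) = det(sI - A) = s^2 + 4s + 3.
Factor s^2 + 4s + 3: two numbers with sum -4 and product 3 are -1 and -3, so s^2 + 4s + 3 = (s + 1)(s + 3).
Hence p(s) = (s + 1) (s + 3), with roots -3, -1.
The eigenvalues -3, -1 are distinct and real, so A is diagonalisable and x(t) = e^{At} x(0) = V diag(e^{λ_i t}) V^{-1} x(0), where the columns of V are the eigenvectors.
λ = -3: A - (-3)I = [[-4, -4], [6, 6]]. Row 1 gives (-4)·v1 + (-4)·v2 = 0, so take v_1 = [-1, 1]^T.
λ = -1: A - (-1)I = [[-6, -4], [6, 4]]. Row 1 gives (-6)·v1 + (-4)·v2 = 0, so take v_2 = [2, -3]^T.
V = [v_1 v_2] = [[-1, 2], [1, -3]] has det V = 1, so V^{-1} = adj(V)/det V = [[-3, -2], [-1, -1]].
Modal coordinates z(0) = V^{-1} x(0): (-3)·(-3) + (-2)·0 = 9; (-1)·(-3) + (-1)·0 = 3; so z(0) = [9, 3]^T.
x_2(t) = Σ_i (v_i)_2 · z_i(0) · e^{λ_i t} (row 2 of V times the modal terms).
x_2(0.4) = 1·9·e^{-3·0.4} + (-3)·3·e^{-1·0.4} = 9·0.301194 + (-9)·0.670320 = -3.3221.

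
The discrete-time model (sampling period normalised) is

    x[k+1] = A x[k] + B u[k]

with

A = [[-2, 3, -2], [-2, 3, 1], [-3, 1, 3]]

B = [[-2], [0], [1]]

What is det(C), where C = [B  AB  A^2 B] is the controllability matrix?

175

AB = [[2], [5], [9]]
A^2B = [[-7], [20], [26]]
Controllability matrix C = [B  AB  A^2B] = [[-2, 2, -7], [0, 5, 20], [1, 9, 26]]
Expanding along the first row, det(C) = (-2)·(5·26 - 20·9) - 2·(0·26 - 20·1) + (-7)·(0·9 - 5·1) = (-2)·(-50) - 2·(-20) + (-7)·(-5) = 175
Since det(C) ≠ 0, rank(C) = 3 and the system is completely controllable.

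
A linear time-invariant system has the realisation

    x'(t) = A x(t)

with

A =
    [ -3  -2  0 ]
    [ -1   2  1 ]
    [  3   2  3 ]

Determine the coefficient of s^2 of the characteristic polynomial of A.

-2

Expand det(sI - A) for the 3×3 matrix.
p(s) = s^3 - 2s^2 - 13s + 24.
(Check: constant term = det(-A) = (-1)^3 det A = 24; coefficient of s^2 = -tr A = -2.)
The coefficient of s^2 is -2.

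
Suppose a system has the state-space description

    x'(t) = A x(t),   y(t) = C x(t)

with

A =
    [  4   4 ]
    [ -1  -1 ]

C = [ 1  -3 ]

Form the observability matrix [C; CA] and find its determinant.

28

CA = [[7, 7]]
Observability matrix O = [C; CA] = [[1, -3], [7, 7]]
det(O) = 1·7 - (-3)·7 = 7 - (-21) = 28
Since det(O) ≠ 0, rank(O) = 2 and the system is completely observable.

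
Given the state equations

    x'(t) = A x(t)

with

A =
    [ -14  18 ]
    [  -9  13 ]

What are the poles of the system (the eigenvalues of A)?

det(sI - A) = s^2 - (tr A)s + det A, with tr A = (-14) + 13 = -1 and det A = (-14)·13 - 18·(-9) = -182 - (-162) = -20.
So p(s) = det(sI - A) = s^2 + s - 20.
Factor s^2 + s - 20: two numbers with sum -1 and product -20 are 4 and -5, so s^2 + s - 20 = (s - 4)(s + 5).
Hence p(s) = (s - 4) (s + 5), with roots -5, 4.
At least one eigenvalue has non-negative real part, so the system is not asymptotically stable.

-5, 4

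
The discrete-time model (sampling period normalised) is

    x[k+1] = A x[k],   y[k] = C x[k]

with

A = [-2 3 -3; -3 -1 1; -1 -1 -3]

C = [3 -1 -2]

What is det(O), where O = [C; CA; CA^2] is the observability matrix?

-49

CA = [[-1, 12, -4]]
CA^2 = [[-30, -11, 27]]
Observability matrix O = [C; CA; CA^2] = [[3, -1, -2], [-1, 12, -4], [-30, -11, 27]]
Expanding along the first row, det(O) = 3·(12·27 - (-4)·(-11)) - (-1)·((-1)·27 - (-4)·(-30)) + (-2)·((-1)·(-11) - 12·(-30)) = 3·280 - (-1)·(-147) + (-2)·371 = -49
Since det(O) ≠ 0, rank(O) = 3 and the system is completely observable.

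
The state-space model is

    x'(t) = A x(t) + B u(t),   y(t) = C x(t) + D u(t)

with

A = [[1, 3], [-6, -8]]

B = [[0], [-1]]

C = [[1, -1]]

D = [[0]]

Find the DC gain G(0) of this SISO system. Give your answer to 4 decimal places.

-0.4000

G(0) = C(-A)^{-1}B + D = -C A^{-1} B + D.
det A = 10, so A^{-1} = (1/10)·adj(A) = [[-4/5, -3/10], [3/5, 1/10]]
A^{-1} B = [3/10, -1/10]^T
C A^{-1} B = 2/5
G(0) = D - C A^{-1} B = 0 - (2/5) = -2/5 ≈ -0.4000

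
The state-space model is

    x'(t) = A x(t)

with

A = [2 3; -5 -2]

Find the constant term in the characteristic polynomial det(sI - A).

For a 2×2 matrix, det(sI - A) = s^2 - (tr A)s + det A.
tr A = 0, det A = 11.
So p(s) = s^2 + 11.
The constant term is 11.

11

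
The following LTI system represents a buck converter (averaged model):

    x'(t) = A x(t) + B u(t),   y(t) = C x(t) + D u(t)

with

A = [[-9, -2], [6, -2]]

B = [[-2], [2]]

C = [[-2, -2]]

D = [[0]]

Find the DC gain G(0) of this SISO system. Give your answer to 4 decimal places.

0.1333

G(0) = C(-A)^{-1}B + D = -C A^{-1} B + D.
det A = 30, so A^{-1} = (1/30)·adj(A) = [[-1/15, 1/15], [-1/5, -3/10]]
A^{-1} B = [4/15, -1/5]^T
C A^{-1} B = -2/15
G(0) = D - C A^{-1} B = 0 - (-2/15) = 2/15 ≈ 0.1333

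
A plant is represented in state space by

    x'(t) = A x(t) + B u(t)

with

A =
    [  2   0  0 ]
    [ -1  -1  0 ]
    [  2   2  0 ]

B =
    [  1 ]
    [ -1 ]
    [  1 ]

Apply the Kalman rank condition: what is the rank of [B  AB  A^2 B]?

3

AB = [[2], [0], [0]]
A^2B = [[4], [-2], [4]]
Controllability matrix C = [B  AB  A^2B] = [[1, 2, 4], [-1, 0, -2], [1, 0, 4]]
det(C) = 1·(0·4 - (-2)·0) - 2·((-1)·4 - (-2)·1) + 4·((-1)·0 - 0·1) = 1·0 - 2·(-2) + 4·0 = 4 ≠ 0, so rank(C) = 3.
rank(C) = 3 = n, so the pair (A, B) is completely controllable.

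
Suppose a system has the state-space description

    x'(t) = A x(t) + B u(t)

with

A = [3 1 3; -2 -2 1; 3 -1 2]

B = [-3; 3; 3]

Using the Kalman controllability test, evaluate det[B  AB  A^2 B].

432

AB = [[3], [3], [-6]]
A^2B = [[-6], [-18], [-6]]
Controllability matrix C = [B  AB  A^2B] = [[-3, 3, -6], [3, 3, -18], [3, -6, -6]]
Expanding along the first row, det(C) = (-3)·(3·(-6) - (-18)·(-6)) - 3·(3·(-6) - (-18)·3) + (-6)·(3·(-6) - 3·3) = (-3)·(-126) - 3·36 + (-6)·(-27) = 432
Since det(C) ≠ 0, rank(C) = 3 and the system is completely controllable.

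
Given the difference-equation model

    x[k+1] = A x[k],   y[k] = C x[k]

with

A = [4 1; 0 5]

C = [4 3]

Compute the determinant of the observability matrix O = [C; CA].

28

CA = [[16, 19]]
Observability matrix O = [C; CA] = [[4, 3], [16, 19]]
det(O) = 4·19 - 3·16 = 76 - 48 = 28
Since det(O) ≠ 0, rank(O) = 2 and the system is completely observable.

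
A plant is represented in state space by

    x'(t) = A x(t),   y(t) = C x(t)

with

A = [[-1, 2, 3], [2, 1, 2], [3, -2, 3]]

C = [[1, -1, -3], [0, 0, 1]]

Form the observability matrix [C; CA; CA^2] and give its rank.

CA = [[-12, 7, -8], [3, -2, 3]]
CA^2 = [[2, -1, -46], [2, -2, 14]]
Observability matrix O = [C; CA; CA^2] = [[1, -1, -3], [0, 0, 1], [-12, 7, -8], [3, -2, 3], [2, -1, -46], [2, -2, 14]]
Take the 3×3 submatrix of O formed by rows 1, 2, 3: [[1, -1, -3], [0, 0, 1], [-12, 7, -8]]. Its determinant is 1·(0·(-8) - 1·7) - (-1)·(0·(-8) - 1·(-12)) + (-3)·(0·7 - 0·(-12)) = 1·(-7) - (-1)·12 + (-3)·0 = 5 ≠ 0.
So rank(O) ≥ 3; since O has 3 columns, rank(O) = 3.
rank(O) = 3 = n, so the pair (A, C) is completely observable.

3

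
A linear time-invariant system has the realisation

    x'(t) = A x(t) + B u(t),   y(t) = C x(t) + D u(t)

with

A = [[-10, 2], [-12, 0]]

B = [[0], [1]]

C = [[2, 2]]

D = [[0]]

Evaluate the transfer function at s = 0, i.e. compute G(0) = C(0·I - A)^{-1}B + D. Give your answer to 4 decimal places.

1.0000

G(0) = C(-A)^{-1}B + D = -C A^{-1} B + D.
det A = 24, so A^{-1} = (1/24)·adj(A) = [[0, -1/12], [1/2, -5/12]]
A^{-1} B = [-1/12, -5/12]^T
C A^{-1} B = -1
G(0) = D - C A^{-1} B = 0 - (-1) = 1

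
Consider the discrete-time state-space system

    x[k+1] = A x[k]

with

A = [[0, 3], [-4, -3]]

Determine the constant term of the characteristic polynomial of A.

12

For a 2×2 matrix, det(zI - A) = z^2 - (tr A)z + det A.
tr A = -3, det A = 12.
So p(z) = z^2 + 3z + 12.
The constant term is 12.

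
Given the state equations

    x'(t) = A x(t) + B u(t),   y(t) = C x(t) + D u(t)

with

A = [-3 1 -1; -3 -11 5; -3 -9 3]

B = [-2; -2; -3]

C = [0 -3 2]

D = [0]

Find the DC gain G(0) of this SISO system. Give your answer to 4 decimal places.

G(0) = C(-A)^{-1}B + D = -C A^{-1} B + D.
det A = -36, so A^{-1} = (1/-36)·adj(A) = [[-1/3, -1/6, 1/6], [1/6, 1/3, -1/2], [1/6, 5/6, -1]]
A^{-1} B = [1/2, 1/2, 1]^T
C A^{-1} B = 1/2
G(0) = D - C A^{-1} B = 0 - (1/2) = -1/2 ≈ -0.5000

-0.5000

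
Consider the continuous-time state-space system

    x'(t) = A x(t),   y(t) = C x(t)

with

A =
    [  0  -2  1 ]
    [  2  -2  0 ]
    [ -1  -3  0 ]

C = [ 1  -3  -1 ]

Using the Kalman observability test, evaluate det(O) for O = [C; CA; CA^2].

CA = [[-5, 7, 1]]
CA^2 = [[13, -7, -5]]
Observability matrix O = [C; CA; CA^2] = [[1, -3, -1], [-5, 7, 1], [13, -7, -5]]
Expanding along the first row, det(O) = 1·(7·(-5) - 1·(-7)) - (-3)·((-5)·(-5) - 1·13) + (-1)·((-5)·(-7) - 7·13) = 1·(-28) - (-3)·12 + (-1)·(-56) = 64
Since det(O) ≠ 0, rank(O) = 3 and the system is completely observable.

64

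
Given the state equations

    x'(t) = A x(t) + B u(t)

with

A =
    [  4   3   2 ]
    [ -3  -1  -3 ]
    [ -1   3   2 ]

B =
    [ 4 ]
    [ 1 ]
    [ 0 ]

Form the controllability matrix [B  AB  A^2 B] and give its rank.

3

AB = [[19], [-13], [-1]]
A^2B = [[35], [-41], [-60]]
Controllability matrix C = [B  AB  A^2B] = [[4, 19, 35], [1, -13, -41], [0, -1, -60]]
det(C) = 4·((-13)·(-60) - (-41)·(-1)) - 19·(1·(-60) - (-41)·0) + 35·(1·(-1) - (-13)·0) = 4·739 - 19·(-60) + 35·(-1) = 4061 ≠ 0, so rank(C) = 3.
rank(C) = 3 = n, so the pair (A, B) is completely controllable.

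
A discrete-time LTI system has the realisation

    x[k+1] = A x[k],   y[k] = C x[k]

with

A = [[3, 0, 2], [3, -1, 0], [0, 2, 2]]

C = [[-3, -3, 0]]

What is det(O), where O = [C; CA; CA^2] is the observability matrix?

2484

CA = [[-18, 3, -6]]
CA^2 = [[-45, -15, -48]]
Observability matrix O = [C; CA; CA^2] = [[-3, -3, 0], [-18, 3, -6], [-45, -15, -48]]
Expanding along the first row, det(O) = (-3)·(3·(-48) - (-6)·(-15)) - (-3)·((-18)·(-48) - (-6)·(-45)) + 0·((-18)·(-15) - 3·(-45)) = (-3)·(-234) - (-3)·594 + 0·405 = 2484
Since det(O) ≠ 0, rank(O) = 3 and the system is completely observable.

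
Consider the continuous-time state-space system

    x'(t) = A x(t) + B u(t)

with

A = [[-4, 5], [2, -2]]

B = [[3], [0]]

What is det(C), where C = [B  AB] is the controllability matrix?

AB = [[-12], [6]]
Controllability matrix C = [B  AB] = [[3, -12], [0, 6]]
det(C) = 3·6 - (-12)·0 = 18 - 0 = 18
Since det(C) ≠ 0, rank(C) = 2 and the system is completely controllable.

18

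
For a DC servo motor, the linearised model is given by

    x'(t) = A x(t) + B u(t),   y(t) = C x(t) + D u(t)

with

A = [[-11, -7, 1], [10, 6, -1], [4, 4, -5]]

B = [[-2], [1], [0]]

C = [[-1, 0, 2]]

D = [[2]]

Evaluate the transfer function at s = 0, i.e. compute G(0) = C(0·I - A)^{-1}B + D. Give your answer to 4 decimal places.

G(0) = C(-A)^{-1}B + D = -C A^{-1} B + D.
det A = -20, so A^{-1} = (1/-20)·adj(A) = [[13/10, 31/20, -1/20], [-23/10, -51/20, 1/20], [-4/5, -4/5, -1/5]]
A^{-1} B = [-21/20, 41/20, 4/5]^T
C A^{-1} B = 53/20
G(0) = D - C A^{-1} B = 2 - (53/20) = -13/20 ≈ -0.6500

-0.6500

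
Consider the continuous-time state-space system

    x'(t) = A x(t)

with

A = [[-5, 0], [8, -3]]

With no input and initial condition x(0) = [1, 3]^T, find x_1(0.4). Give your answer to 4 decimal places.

det(sI - A) = s^2 - (tr A)s + det A, with tr A = (-5) + (-3) = -8 and det A = (-5)·(-3) - 0·8 = 15 - 0 = 15.
So p(s) = det(sI - A) = s^2 + 8s + 15.
Factor s^2 + 8s + 15: two numbers with sum -8 and product 15 are -3 and -5, so s^2 + 8s + 15 = (s + 3)(s + 5).
Hence p(s) = (s + 3) (s + 5), with roots -5, -3.
The eigenvalues -5, -3 are distinct and real, so A is diagonalisable and x(t) = e^{At} x(0) = V diag(e^{λ_i t}) V^{-1} x(0), where the columns of V are the eigenvectors.
λ = -5: A - (-5)I = [[0, 0], [8, 2]]. Row 2 gives 8·v1 + 2·v2 = 0, so take v_1 = [-1, 4]^T.
λ = -3: A - (-3)I = [[-2, 0], [8, 0]]. Row 1 gives (-2)·v1 + 0·v2 = 0, so take v_2 = [0, -1]^T.
V = [v_1 v_2] = [[-1, 0], [4, -1]] has det V = 1, so V^{-1} = adj(V)/det V = [[-1, 0], [-4, -1]].
Modal coordinates z(0) = V^{-1} x(0): (-1)·1 + 0·3 = -1; (-4)·1 + (-1)·3 = -7; so z(0) = [-1, -7]^T.
x_1(t) = Σ_i (v_i)_1 · z_i(0) · e^{λ_i t} (row 1 of V times the modal terms).
x_1(0.4) = (-1)·(-1)·e^{-5·0.4} + 0·(-7)·e^{-3·0.4} = 1·0.135335 + 0·0.301194 = 0.1353.

0.1353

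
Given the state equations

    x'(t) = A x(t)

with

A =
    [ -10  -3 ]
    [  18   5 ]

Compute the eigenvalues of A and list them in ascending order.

-4, -1

det(sI - A) = s^2 - (tr A)s + det A, with tr A = (-10) + 5 = -5 and det A = (-10)·5 - (-3)·18 = -50 - (-54) = 4.
So p(s) = det(sI - A) = s^2 + 5s + 4.
Factor s^2 + 5s + 4: two numbers with sum -5 and product 4 are -1 and -4, so s^2 + 5s + 4 = (s + 1)(s + 4).
Hence p(s) = (s + 1) (s + 4), with roots -4, -1.
All eigenvalues have negative real part, so the system is asymptotically stable.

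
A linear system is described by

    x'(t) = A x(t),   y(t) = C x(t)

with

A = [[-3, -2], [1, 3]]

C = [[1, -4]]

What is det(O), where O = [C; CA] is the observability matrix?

-42

CA = [[-7, -14]]
Observability matrix O = [C; CA] = [[1, -4], [-7, -14]]
det(O) = 1·(-14) - (-4)·(-7) = -14 - 28 = -42
Since det(O) ≠ 0, rank(O) = 2 and the system is completely observable.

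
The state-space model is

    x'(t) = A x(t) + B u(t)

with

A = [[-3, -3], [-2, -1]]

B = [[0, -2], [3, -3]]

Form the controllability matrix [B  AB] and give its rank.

2

AB = [[-9, 15], [-3, 7]]
Controllability matrix C = [B  AB] = [[0, -2, -9, 15], [3, -3, -3, 7]]
Take the 2×2 submatrix of C formed by columns 1, 2: [[0, -2], [3, -3]]. Its determinant is 0·(-3) - (-2)·3 = 0 - (-6) = 6 ≠ 0.
So rank(C) ≥ 2; since C has 2 rows, rank(C) = 2.
rank(C) = 2 = n, so the pair (A, B) is completely controllable.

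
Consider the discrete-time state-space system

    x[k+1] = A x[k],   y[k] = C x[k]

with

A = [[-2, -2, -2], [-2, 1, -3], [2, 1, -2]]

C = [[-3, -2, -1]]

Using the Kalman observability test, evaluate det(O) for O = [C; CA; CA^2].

CA = [[8, 3, 14]]
CA^2 = [[6, 1, -53]]
Observability matrix O = [C; CA; CA^2] = [[-3, -2, -1], [8, 3, 14], [6, 1, -53]]
Expanding along the first row, det(O) = (-3)·(3·(-53) - 14·1) - (-2)·(8·(-53) - 14·6) + (-1)·(8·1 - 3·6) = (-3)·(-173) - (-2)·(-508) + (-1)·(-10) = -487
Since det(O) ≠ 0, rank(O) = 3 and the system is completely observable.

-487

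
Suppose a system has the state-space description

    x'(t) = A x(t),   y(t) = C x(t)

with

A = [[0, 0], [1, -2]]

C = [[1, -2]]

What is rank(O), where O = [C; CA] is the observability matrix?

1

CA = [[-2, 4]]
Observability matrix O = [C; CA] = [[1, -2], [-2, 4]]
Every row of O is a scalar multiple of row 1 = [1, -2] (multipliers 1, -2), so the rows span a one-dimensional space.
O ≠ 0, hence rank(O) = 1.
rank(O) = 1 < n = 2, so the pair (A, C) is not completely observable.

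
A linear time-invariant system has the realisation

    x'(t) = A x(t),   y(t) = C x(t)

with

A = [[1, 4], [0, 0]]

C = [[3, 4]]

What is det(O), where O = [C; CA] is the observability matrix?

24

CA = [[3, 12]]
Observability matrix O = [C; CA] = [[3, 4], [3, 12]]
det(O) = 3·12 - 4·3 = 36 - 12 = 24
Since det(O) ≠ 0, rank(O) = 2 and the system is completely observable.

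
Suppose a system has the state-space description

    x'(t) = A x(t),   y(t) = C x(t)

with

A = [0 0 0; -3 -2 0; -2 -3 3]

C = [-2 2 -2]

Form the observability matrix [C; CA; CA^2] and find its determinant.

-160

CA = [[-2, 2, -6]]
CA^2 = [[6, 14, -18]]
Observability matrix O = [C; CA; CA^2] = [[-2, 2, -2], [-2, 2, -6], [6, 14, -18]]
Expanding along the first row, det(O) = (-2)·(2·(-18) - (-6)·14) - 2·((-2)·(-18) - (-6)·6) + (-2)·((-2)·14 - 2·6) = (-2)·48 - 2·72 + (-2)·(-40) = -160
Since det(O) ≠ 0, rank(O) = 3 and the system is completely observable.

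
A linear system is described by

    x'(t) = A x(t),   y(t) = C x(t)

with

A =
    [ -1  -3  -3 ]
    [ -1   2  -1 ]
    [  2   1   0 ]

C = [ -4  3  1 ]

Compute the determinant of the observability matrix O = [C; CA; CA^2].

CA = [[3, 19, 9]]
CA^2 = [[-4, 38, -28]]
Observability matrix O = [C; CA; CA^2] = [[-4, 3, 1], [3, 19, 9], [-4, 38, -28]]
Expanding along the first row, det(O) = (-4)·(19·(-28) - 9·38) - 3·(3·(-28) - 9·(-4)) + 1·(3·38 - 19·(-4)) = (-4)·(-874) - 3·(-48) + 1·190 = 3830
Since det(O) ≠ 0, rank(O) = 3 and the system is completely observable.

3830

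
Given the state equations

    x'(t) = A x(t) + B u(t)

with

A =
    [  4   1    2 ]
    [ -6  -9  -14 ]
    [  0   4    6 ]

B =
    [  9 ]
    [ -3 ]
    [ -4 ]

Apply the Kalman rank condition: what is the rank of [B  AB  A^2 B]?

AB = [[25], [29], [-36]]
A^2B = [[57], [93], [-100]]
Controllability matrix C = [B  AB  A^2B] = [[9, 25, 57], [-3, 29, 93], [-4, -36, -100]]
The rows r1, r2, r3 of C are linearly dependent: 2·r1 + 2·r2 + 3·r3 = 0 (check each entry), so rank(C) ≤ 2.
The 2×2 minor from rows 1, 2, columns 1, 2 is 9·29 - 25·(-3) = 261 - (-75) = 336 ≠ 0, so rank(C) = 2.
rank(C) = 2 < n = 3, so the pair (A, B) is not completely controllable.

2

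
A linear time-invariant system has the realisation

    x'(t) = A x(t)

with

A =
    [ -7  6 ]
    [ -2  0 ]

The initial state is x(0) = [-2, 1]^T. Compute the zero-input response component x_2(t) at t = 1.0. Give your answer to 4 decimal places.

det(sI - A) = s^2 - (tr A)s + det A, with tr A = (-7) + 0 = -7 and det A = (-7)·0 - 6·(-2) = 0 - (-12) = 12.
So p(s) = det(sI - A) = s^2 + 7s + 12.
Factor s^2 + 7s + 12: two numbers with sum -7 and product 12 are -3 and -4, so s^2 + 7s + 12 = (s + 3)(s + 4).
Hence p(s) = (s + 3) (s + 4), with roots -4, -3.
The eigenvalues -4, -3 are distinct and real, so A is diagonalisable and x(t) = e^{At} x(0) = V diag(e^{λ_i t}) V^{-1} x(0), where the columns of V are the eigenvectors.
λ = -4: A - (-4)I = [[-3, 6], [-2, 4]]. Row 1 gives (-3)·v1 + 6·v2 = 0, so take v_1 = [2, 1]^T.
λ = -3: A - (-3)I = [[-4, 6], [-2, 3]]. Row 1 gives (-4)·v1 + 6·v2 = 0, so take v_2 = [-3, -2]^T.
V = [v_1 v_2] = [[2, -3], [1, -2]] has det V = -1, so V^{-1} = adj(V)/det V = [[2, -3], [1, -2]].
Modal coordinates z(0) = V^{-1} x(0): 2·(-2) + (-3)·1 = -7; 1·(-2) + (-2)·1 = -4; so z(0) = [-7, -4]^T.
x_2(t) = Σ_i (v_i)_2 · z_i(0) · e^{λ_i t} (row 2 of V times the modal terms).
x_2(1.0) = 1·(-7)·e^{-4·1.0} + (-2)·(-4)·e^{-3·1.0} = (-7)·0.018316 + 8·0.049787 = 0.2701.

0.2701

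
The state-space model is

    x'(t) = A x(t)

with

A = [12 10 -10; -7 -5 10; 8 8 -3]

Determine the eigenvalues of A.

-3, 2, 5

det(sI - A) = s^3 - (tr A)s^2 + (M11 + M22 + M33)s - det A, where Mii is the 2×2 principal minor of A obtained by deleting row i and column i.
tr A = 12 + (-5) + (-3) = 4; M11 = (-5)·(-3) - 10·8 = 15 - 80 = -65; M22 = 12·(-3) - (-10)·8 = -36 - (-80) = 44; M33 = 12·(-5) - 10·(-7) = -60 - (-70) = 10; sum of minors = -11.
det A = 12·((-5)·(-3) - 10·8) - 10·((-7)·(-3) - 10·8) + (-10)·((-7)·8 - (-5)·8) = 12·(-65) - 10·(-59) + (-10)·(-16) = -30.
So p(s) = det(sI - A) = s^3 - 4s^2 - 11s + 30.
Rational-root test: any integer root divides 30. Testing small divisors, s = 2 works: p(2) = 8 + (-16) + (-22) + 30 = 0, so (s - 2) is a factor.
Dividing, p(s) = (s - 2)(s^2 - 2s - 15).
Factor s^2 - 2s - 15: two numbers with sum 2 and product -15 are 5 and -3, so s^2 - 2s - 15 = (s - 5)(s + 3).
Hence p(s) = (s - 5) (s - 2) (s + 3), with roots -3, 2, 5.
At least one eigenvalue has non-negative real part, so the system is not asymptotically stable.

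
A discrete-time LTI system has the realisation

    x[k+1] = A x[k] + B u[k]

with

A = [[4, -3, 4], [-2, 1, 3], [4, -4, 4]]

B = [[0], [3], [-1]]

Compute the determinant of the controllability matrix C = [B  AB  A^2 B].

758

AB = [[-13], [0], [-16]]
A^2B = [[-116], [-22], [-116]]
Controllability matrix C = [B  AB  A^2B] = [[0, -13, -116], [3, 0, -22], [-1, -16, -116]]
Expanding along the first row, det(C) = 0·(0·(-116) - (-22)·(-16)) - (-13)·(3·(-116) - (-22)·(-1)) + (-116)·(3·(-16) - 0·(-1)) = 0·(-352) - (-13)·(-370) + (-116)·(-48) = 758
Since det(C) ≠ 0, rank(C) = 3 and the system is completely controllable.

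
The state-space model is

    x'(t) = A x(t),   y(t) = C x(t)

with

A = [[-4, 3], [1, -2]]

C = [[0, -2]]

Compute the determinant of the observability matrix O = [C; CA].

CA = [[-2, 4]]
Observability matrix O = [C; CA] = [[0, -2], [-2, 4]]
det(O) = 0·4 - (-2)·(-2) = 0 - 4 = -4
Since det(O) ≠ 0, rank(O) = 2 and the system is completely observable.

-4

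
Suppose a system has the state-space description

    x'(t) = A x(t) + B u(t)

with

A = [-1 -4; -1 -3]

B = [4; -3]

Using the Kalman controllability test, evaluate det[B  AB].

44

AB = [[8], [5]]
Controllability matrix C = [B  AB] = [[4, 8], [-3, 5]]
det(C) = 4·5 - 8·(-3) = 20 - (-24) = 44
Since det(C) ≠ 0, rank(C) = 2 and the system is completely controllable.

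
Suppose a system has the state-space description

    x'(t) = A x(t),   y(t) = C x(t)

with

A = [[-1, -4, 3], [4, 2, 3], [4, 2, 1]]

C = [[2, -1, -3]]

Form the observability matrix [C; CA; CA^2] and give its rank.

CA = [[-18, -16, 0]]
CA^2 = [[-46, 40, -102]]
Observability matrix O = [C; CA; CA^2] = [[2, -1, -3], [-18, -16, 0], [-46, 40, -102]]
det(O) = 2·((-16)·(-102) - 0·40) - (-1)·((-18)·(-102) - 0·(-46)) + (-3)·((-18)·40 - (-16)·(-46)) = 2·1632 - (-1)·1836 + (-3)·(-1456) = 9468 ≠ 0, so rank(O) = 3.
rank(O) = 3 = n, so the pair (A, C) is completely observable.

3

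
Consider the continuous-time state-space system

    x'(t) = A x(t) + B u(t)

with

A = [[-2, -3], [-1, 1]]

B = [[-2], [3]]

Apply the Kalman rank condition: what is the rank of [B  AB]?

2

AB = [[-5], [5]]
Controllability matrix C = [B  AB] = [[-2, -5], [3, 5]]
det(C) = (-2)·5 - (-5)·3 = -10 - (-15) = 5 ≠ 0, so rank(C) = 2.
rank(C) = 2 = n, so the pair (A, B) is completely controllable.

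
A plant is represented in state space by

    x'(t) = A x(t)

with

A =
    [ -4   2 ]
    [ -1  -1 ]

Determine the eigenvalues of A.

-3, -2

det(sI - A) = s^2 - (tr A)s + det A, with tr A = (-4) + (-1) = -5 and det A = (-4)·(-1) - 2·(-1) = 4 - (-2) = 6.
So p(s) = det(sI - A) = s^2 + 5s + 6.
Factor s^2 + 5s + 6: two numbers with sum -5 and product 6 are -2 and -3, so s^2 + 5s + 6 = (s + 2)(s + 3).
Hence p(s) = (s + 2) (s + 3), with roots -3, -2.
All eigenvalues have negative real part, so the system is asymptotically stable.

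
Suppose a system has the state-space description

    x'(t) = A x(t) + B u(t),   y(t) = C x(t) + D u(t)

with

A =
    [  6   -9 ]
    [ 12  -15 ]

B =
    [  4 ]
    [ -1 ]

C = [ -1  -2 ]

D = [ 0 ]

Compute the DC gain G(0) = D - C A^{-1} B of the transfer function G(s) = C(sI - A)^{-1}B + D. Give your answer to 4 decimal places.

G(0) = C(-A)^{-1}B + D = -C A^{-1} B + D.
det A = 18, so A^{-1} = (1/18)·adj(A) = [[-5/6, 1/2], [-2/3, 1/3]]
A^{-1} B = [-23/6, -3]^T
C A^{-1} B = 59/6
G(0) = D - C A^{-1} B = 0 - (59/6) = -59/6 ≈ -9.8333

-9.8333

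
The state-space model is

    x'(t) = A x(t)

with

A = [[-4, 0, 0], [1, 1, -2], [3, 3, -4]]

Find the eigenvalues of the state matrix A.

det(sI - A) = s^3 - (tr A)s^2 + (M11 + M22 + M33)s - det A, where Mii is the 2×2 principal minor of A obtained by deleting row i and column i.
tr A = (-4) + 1 + (-4) = -7; M11 = 1·(-4) - (-2)·3 = -4 - (-6) = 2; M22 = (-4)·(-4) - 0·3 = 16 - 0 = 16; M33 = (-4)·1 - 0·1 = -4 - 0 = -4; sum of minors = 14.
det A = (-4)·(1·(-4) - (-2)·3) - 0·(1·(-4) - (-2)·3) + 0·(1·3 - 1·3) = (-4)·2 - 0·2 + 0·0 = -8.
So p(s) = det(sI - A) = s^3 + 7s^2 + 14s + 8.
Rational-root test: any integer root divides 8. Testing small divisors, s = -1 works: p(-1) = -1 + 7 + (-14) + 8 = 0, so (s + 1) is a factor.
Dividing, p(s) = (s + 1)(s^2 + 6s + 8).
Factor s^2 + 6s + 8: two numbers with sum -6 and product 8 are -2 and -4, so s^2 + 6s + 8 = (s + 2)(s + 4).
Hence p(s) = (s + 1) (s + 2) (s + 4), with roots -4, -2, -1.
All eigenvalues have negative real part, so the system is asymptotically stable.

-4, -2, -1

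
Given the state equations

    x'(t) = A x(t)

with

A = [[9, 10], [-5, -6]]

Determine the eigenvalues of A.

det(sI - A) = s^2 - (tr A)s + det A, with tr A = 9 + (-6) = 3 and det A = 9·(-6) - 10·(-5) = -54 - (-50) = -4.
So p(s) = det(sI - A) = s^2 - 3s - 4.
Factor s^2 - 3s - 4: two numbers with sum 3 and product -4 are 4 and -1, so s^2 - 3s - 4 = (s - 4)(s + 1).
Hence p(s) = (s - 4) (s + 1), with roots -1, 4.
At least one eigenvalue has non-negative real part, so the system is not asymptotically stable.

-1, 4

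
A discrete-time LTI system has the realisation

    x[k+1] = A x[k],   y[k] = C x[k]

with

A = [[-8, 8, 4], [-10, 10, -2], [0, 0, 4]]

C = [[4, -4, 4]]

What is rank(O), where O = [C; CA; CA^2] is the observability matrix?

2

CA = [[8, -8, 40]]
CA^2 = [[16, -16, 208]]
Observability matrix O = [C; CA; CA^2] = [[4, -4, 4], [8, -8, 40], [16, -16, 208]]
The columns c1, c2, c3 of O are linearly dependent: c1 + c2 = 0 (check each entry), so rank(O) ≤ 2.
The 2×2 minor from rows 1, 2, columns 1, 3 is 4·40 - 4·8 = 160 - 32 = 128 ≠ 0, so rank(O) = 2.
rank(O) = 2 < n = 3, so the pair (A, C) is not completely observable.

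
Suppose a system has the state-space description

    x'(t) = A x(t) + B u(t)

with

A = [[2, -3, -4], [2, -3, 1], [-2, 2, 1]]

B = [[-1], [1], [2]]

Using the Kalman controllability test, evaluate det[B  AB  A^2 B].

144

AB = [[-13], [-3], [6]]
A^2B = [[-41], [-11], [26]]
Controllability matrix C = [B  AB  A^2B] = [[-1, -13, -41], [1, -3, -11], [2, 6, 26]]
Expanding along the first row, det(C) = (-1)·((-3)·26 - (-11)·6) - (-13)·(1·26 - (-11)·2) + (-41)·(1·6 - (-3)·2) = (-1)·(-12) - (-13)·48 + (-41)·12 = 144
Since det(C) ≠ 0, rank(C) = 3 and the system is completely controllable.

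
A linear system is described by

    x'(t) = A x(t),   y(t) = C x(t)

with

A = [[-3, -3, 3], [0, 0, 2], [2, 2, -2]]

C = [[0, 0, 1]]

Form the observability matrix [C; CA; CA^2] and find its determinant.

0

CA = [[2, 2, -2]]
CA^2 = [[-10, -10, 14]]
Observability matrix O = [C; CA; CA^2] = [[0, 0, 1], [2, 2, -2], [-10, -10, 14]]
Expanding along the first row, det(O) = 0·(2·14 - (-2)·(-10)) - 0·(2·14 - (-2)·(-10)) + 1·(2·(-10) - 2·(-10)) = 0·8 - 0·8 + 1·0 = 0
Since det(O) = 0, rank(O) < 3 and the system is not completely observable.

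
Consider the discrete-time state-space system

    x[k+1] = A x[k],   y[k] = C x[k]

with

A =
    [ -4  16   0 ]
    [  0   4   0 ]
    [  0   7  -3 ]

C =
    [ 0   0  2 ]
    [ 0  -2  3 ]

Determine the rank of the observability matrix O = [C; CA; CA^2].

CA = [[0, 14, -6], [0, 13, -9]]
CA^2 = [[0, 14, 18], [0, -11, 27]]
Observability matrix O = [C; CA; CA^2] = [[0, 0, 2], [0, -2, 3], [0, 14, -6], [0, 13, -9], [0, 14, 18], [0, -11, 27]]
Column 1 of O is identically zero, so rank(O) ≤ 2.
The 2×2 minor from rows 1, 2, columns 2, 3 is 0·3 - 2·(-2) = 0 - (-4) = 4 ≠ 0, so rank(O) = 2.
rank(O) = 2 < n = 3, so the pair (A, C) is not completely observable.

2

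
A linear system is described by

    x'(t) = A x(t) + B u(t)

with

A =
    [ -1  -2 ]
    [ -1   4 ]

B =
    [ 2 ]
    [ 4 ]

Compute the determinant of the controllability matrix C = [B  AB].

AB = [[-10], [14]]
Controllability matrix C = [B  AB] = [[2, -10], [4, 14]]
det(C) = 2·14 - (-10)·4 = 28 - (-40) = 68
Since det(C) ≠ 0, rank(C) = 2 and the system is completely controllable.

68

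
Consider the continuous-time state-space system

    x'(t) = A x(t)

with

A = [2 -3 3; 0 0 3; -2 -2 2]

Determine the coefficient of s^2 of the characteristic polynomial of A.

-4

Expand det(sI - A) for the 3×3 matrix.
p(s) = s^3 - 4s^2 + 16s - 30.
(Check: constant term = det(-A) = (-1)^3 det A = -30; coefficient of s^2 = -tr A = -4.)
The coefficient of s^2 is -4.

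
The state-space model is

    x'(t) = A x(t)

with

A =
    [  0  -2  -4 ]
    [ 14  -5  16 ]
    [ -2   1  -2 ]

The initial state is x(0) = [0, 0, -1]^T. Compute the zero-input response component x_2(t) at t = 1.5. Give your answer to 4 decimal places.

det(sI - A) = s^3 - (tr A)s^2 + (M11 + M22 + M33)s - det A, where Mii is the 2×2 principal minor of A obtained by deleting row i and column i.
tr A = 0 + (-5) + (-2) = -7; M11 = (-5)·(-2) - 16·1 = 10 - 16 = -6; M22 = 0·(-2) - (-4)·(-2) = 0 - 8 = -8; M33 = 0·(-5) - (-2)·14 = 0 - (-28) = 28; sum of minors = 14.
det A = 0·((-5)·(-2) - 16·1) - (-2)·(14·(-2) - 16·(-2)) + (-4)·(14·1 - (-5)·(-2)) = 0·(-6) - (-2)·4 + (-4)·4 = -8.
So p(s) = det(sI - A) = s^3 + 7s^2 + 14s + 8.
Rational-root test: any integer root divides 8. Testing small divisors, s = -1 works: p(-1) = -1 + 7 + (-14) + 8 = 0, so (s + 1) is a factor.
Dividing, p(s) = (s + 1)(s^2 + 6s + 8).
Factor s^2 + 6s + 8: two numbers with sum -6 and product 8 are -2 and -4, so s^2 + 6s + 8 = (s + 2)(s + 4).
Hence p(s) = (s + 1) (s + 2) (s + 4), with roots -4, -2, -1.
The eigenvalues -4, -2, -1 are distinct and real, so A is diagonalisable and x(t) = e^{At} x(0) = V diag(e^{λ_i t}) V^{-1} x(0), where the columns of V are the eigenvectors.
λ = -4: A - (-4)I = [[4, -2, -4], [14, -1, 16], [-2, 1, 2]]. v must be orthogonal to every row; (row 1) × (row 2) = [-36, -120, 24], so take v_1 = [-3, -10, 2]^T.
λ = -2: A - (-2)I = [[2, -2, -4], [14, -3, 16], [-2, 1, 0]]. v must be orthogonal to every row; (row 1) × (row 2) = [-44, -88, 22], so take v_2 = [-2, -4, 1]^T.
λ = -1: A - (-1)I = [[1, -2, -4], [14, -4, 16], [-2, 1, -1]]. v must be orthogonal to every row; (row 1) × (row 2) = [-48, -72, 24], so take v_3 = [-2, -3, 1]^T.
V = [v_1 v_2 v_3] = [[-3, -2, -2], [-10, -4, -3], [2, 1, 1]] has det V = -1, so V^{-1} = adj(V)/det V = [[1, 0, 2], [-4, -1, -11], [2, 1, 8]].
Modal coordinates z(0) = V^{-1} x(0): 1·0 + 0·0 + 2·(-1) = -2; (-4)·0 + (-1)·0 + (-11)·(-1) = 11; 2·0 + 1·0 + 8·(-1) = -8; so z(0) = [-2, 11, -8]^T.
x_2(t) = Σ_i (v_i)_2 · z_i(0) · e^{λ_i t} (row 2 of V times the modal terms).
x_2(1.5) = (-10)·(-2)·e^{-4·1.5} + (-4)·11·e^{-2·1.5} + (-3)·(-8)·e^{-1·1.5} = 20·0.002479 + (-44)·0.049787 + 24·0.223130 = 3.2141.

3.2141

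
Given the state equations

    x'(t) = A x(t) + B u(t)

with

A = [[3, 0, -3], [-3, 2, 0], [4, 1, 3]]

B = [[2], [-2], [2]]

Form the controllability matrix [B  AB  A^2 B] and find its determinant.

AB = [[0], [-10], [12]]
A^2B = [[-36], [-20], [26]]
Controllability matrix C = [B  AB  A^2B] = [[2, 0, -36], [-2, -10, -20], [2, 12, 26]]
Expanding along the first row, det(C) = 2·((-10)·26 - (-20)·12) - 0·((-2)·26 - (-20)·2) + (-36)·((-2)·12 - (-10)·2) = 2·(-20) - 0·(-12) + (-36)·(-4) = 104
Since det(C) ≠ 0, rank(C) = 3 and the system is completely controllable.

104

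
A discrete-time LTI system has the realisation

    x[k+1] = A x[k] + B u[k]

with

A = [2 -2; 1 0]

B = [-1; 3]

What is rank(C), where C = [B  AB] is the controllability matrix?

AB = [[-8], [-1]]
Controllability matrix C = [B  AB] = [[-1, -8], [3, -1]]
det(C) = (-1)·(-1) - (-8)·3 = 1 - (-24) = 25 ≠ 0, so rank(C) = 2.
rank(C) = 2 = n, so the pair (A, B) is completely controllable.

2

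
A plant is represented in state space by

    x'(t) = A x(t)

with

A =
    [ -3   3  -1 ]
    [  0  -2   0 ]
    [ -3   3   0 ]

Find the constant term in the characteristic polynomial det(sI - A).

-6

Expand det(sI - A) for the 3×3 matrix.
p(s) = s^3 + 5s^2 + 3s - 6.
(Check: constant term = det(-A) = (-1)^3 det A = -6; coefficient of s^2 = -tr A = 5.)
The constant term is -6.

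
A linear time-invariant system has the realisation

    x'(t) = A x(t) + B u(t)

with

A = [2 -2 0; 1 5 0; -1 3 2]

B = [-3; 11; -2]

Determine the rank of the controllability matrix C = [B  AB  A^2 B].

2

AB = [[-28], [52], [32]]
A^2B = [[-160], [232], [248]]
Controllability matrix C = [B  AB  A^2B] = [[-3, -28, -160], [11, 52, 232], [-2, 32, 248]]
The rows r1, r2, r3 of C are linearly dependent: 3·r1 + r2 + r3 = 0 (check each entry), so rank(C) ≤ 2.
The 2×2 minor from rows 1, 2, columns 1, 2 is (-3)·52 - (-28)·11 = -156 - (-308) = 152 ≠ 0, so rank(C) = 2.
rank(C) = 2 < n = 3, so the pair (A, B) is not completely controllable.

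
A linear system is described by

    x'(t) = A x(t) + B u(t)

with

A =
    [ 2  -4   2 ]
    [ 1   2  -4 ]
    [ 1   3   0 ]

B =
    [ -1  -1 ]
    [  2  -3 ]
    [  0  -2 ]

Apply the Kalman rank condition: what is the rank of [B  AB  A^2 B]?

3

AB = [[-10, 6], [3, 1], [5, -10]]
A^2B = [[-22, -12], [-24, 48], [-1, 9]]
Controllability matrix C = [B  AB  A^2B] = [[-1, -1, -10, 6, -22, -12], [2, -3, 3, 1, -24, 48], [0, -2, 5, -10, -1, 9]]
Take the 3×3 submatrix of C formed by columns 1, 2, 3: [[-1, -1, -10], [2, -3, 3], [0, -2, 5]]. Its determinant is (-1)·((-3)·5 - 3·(-2)) - (-1)·(2·5 - 3·0) + (-10)·(2·(-2) - (-3)·0) = (-1)·(-9) - (-1)·10 + (-10)·(-4) = 59 ≠ 0.
So rank(C) ≥ 3; since C has 3 rows, rank(C) = 3.
rank(C) = 3 = n, so the pair (A, B) is completely controllable.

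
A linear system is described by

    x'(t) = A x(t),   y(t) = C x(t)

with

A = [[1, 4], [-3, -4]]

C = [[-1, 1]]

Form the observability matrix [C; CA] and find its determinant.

12

CA = [[-4, -8]]
Observability matrix O = [C; CA] = [[-1, 1], [-4, -8]]
det(O) = (-1)·(-8) - 1·(-4) = 8 - (-4) = 12
Since det(O) ≠ 0, rank(O) = 2 and the system is completely observable.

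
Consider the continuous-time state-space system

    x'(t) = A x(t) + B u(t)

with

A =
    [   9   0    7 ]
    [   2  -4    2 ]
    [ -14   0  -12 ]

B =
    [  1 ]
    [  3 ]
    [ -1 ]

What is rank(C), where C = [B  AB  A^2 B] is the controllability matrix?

2

AB = [[2], [-12], [-2]]
A^2B = [[4], [48], [-4]]
Controllability matrix C = [B  AB  A^2B] = [[1, 2, 4], [3, -12, 48], [-1, -2, -4]]
The rows r1, r2, r3 of C are linearly dependent: r1 + r3 = 0 (check each entry), so rank(C) ≤ 2.
The 2×2 minor from rows 1, 2, columns 1, 2 is 1·(-12) - 2·3 = -12 - 6 = -18 ≠ 0, so rank(C) = 2.
rank(C) = 2 < n = 3, so the pair (A, B) is not completely controllable.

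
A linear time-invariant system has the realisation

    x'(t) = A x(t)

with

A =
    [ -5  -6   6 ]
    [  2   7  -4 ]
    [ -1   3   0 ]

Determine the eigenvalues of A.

-2, 1, 3

det(sI - A) = s^3 - (tr A)s^2 + (M11 + M22 + M33)s - det A, where Mii is the 2×2 principal minor of A obtained by deleting row i and column i.
tr A = (-5) + 7 + 0 = 2; M11 = 7·0 - (-4)·3 = 0 - (-12) = 12; M22 = (-5)·0 - 6·(-1) = 0 - (-6) = 6; M33 = (-5)·7 - (-6)·2 = -35 - (-12) = -23; sum of minors = -5.
det A = (-5)·(7·0 - (-4)·3) - (-6)·(2·0 - (-4)·(-1)) + 6·(2·3 - 7·(-1)) = (-5)·12 - (-6)·(-4) + 6·13 = -6.
So p(s) = det(sI - A) = s^3 - 2s^2 - 5s + 6.
Rational-root test: any integer root divides 6. Testing small divisors, s = 1 works: p(1) = 1 + (-2) + (-5) + 6 = 0, so (s - 1) is a factor.
Dividing, p(s) = (s - 1)(s^2 - s - 6).
Factor s^2 - s - 6: two numbers with sum 1 and product -6 are 3 and -2, so s^2 - s - 6 = (s - 3)(s + 2).
Hence p(s) = (s - 3) (s - 1) (s + 2), with roots -2, 1, 3.
At least one eigenvalue has non-negative real part, so the system is not asymptotically stable.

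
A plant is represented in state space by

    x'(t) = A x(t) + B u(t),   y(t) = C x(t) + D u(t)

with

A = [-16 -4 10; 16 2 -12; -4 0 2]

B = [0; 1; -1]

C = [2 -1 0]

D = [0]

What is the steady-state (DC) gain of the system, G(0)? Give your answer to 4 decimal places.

G(0) = C(-A)^{-1}B + D = -C A^{-1} B + D.
det A = -48, so A^{-1} = (1/-48)·adj(A) = [[-1/12, -1/6, -7/12], [-1/3, -1/6, 2/3], [-1/6, -1/3, -2/3]]
A^{-1} B = [5/12, -5/6, 1/3]^T
C A^{-1} B = 5/3
G(0) = D - C A^{-1} B = 0 - (5/3) = -5/3 ≈ -1.6667

-1.6667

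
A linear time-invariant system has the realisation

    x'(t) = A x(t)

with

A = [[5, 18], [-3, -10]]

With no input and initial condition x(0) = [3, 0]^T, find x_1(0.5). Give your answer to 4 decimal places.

4.6468

det(sI - A) = s^2 - (tr A)s + det A, with tr A = 5 + (-10) = -5 and det A = 5·(-10) - 18·(-3) = -50 - (-54) = 4.
So p(s) = det(sI - A) = s^2 + 5s + 4.
Factor s^2 + 5s + 4: two numbers with sum -5 and product 4 are -1 and -4, so s^2 + 5s + 4 = (s + 1)(s + 4).
Hence p(s) = (s + 1) (s + 4), with roots -4, -1.
The eigenvalues -4, -1 are distinct and real, so A is diagonalisable and x(t) = e^{At} x(0) = V diag(e^{λ_i t}) V^{-1} x(0), where the columns of V are the eigenvectors.
λ = -4: A - (-4)I = [[9, 18], [-3, -6]]. Row 1 gives 9·v1 + 18·v2 = 0, so take v_1 = [-2, 1]^T.
λ = -1: A - (-1)I = [[6, 18], [-3, -9]]. Row 1 gives 6·v1 + 18·v2 = 0, so take v_2 = [3, -1]^T.
V = [v_1 v_2] = [[-2, 3], [1, -1]] has det V = -1, so V^{-1} = adj(V)/det V = [[1, 3], [1, 2]].
Modal coordinates z(0) = V^{-1} x(0): 1·3 + 3·0 = 3; 1·3 + 2·0 = 3; so z(0) = [3, 3]^T.
x_1(t) = Σ_i (v_i)_1 · z_i(0) · e^{λ_i t} (row 1 of V times the modal terms).
x_1(0.5) = (-2)·3·e^{-4·0.5} + 3·3·e^{-1·0.5} = (-6)·0.135335 + 9·0.606531 = 4.6468.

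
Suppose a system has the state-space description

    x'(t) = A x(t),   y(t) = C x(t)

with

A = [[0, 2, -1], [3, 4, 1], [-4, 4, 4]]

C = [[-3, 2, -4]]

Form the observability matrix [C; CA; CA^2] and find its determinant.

6780

CA = [[22, -14, -11]]
CA^2 = [[2, -56, -80]]
Observability matrix O = [C; CA; CA^2] = [[-3, 2, -4], [22, -14, -11], [2, -56, -80]]
Expanding along the first row, det(O) = (-3)·((-14)·(-80) - (-11)·(-56)) - 2·(22·(-80) - (-11)·2) + (-4)·(22·(-56) - (-14)·2) = (-3)·504 - 2·(-1738) + (-4)·(-1204) = 6780
Since det(O) ≠ 0, rank(O) = 3 and the system is completely observable.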